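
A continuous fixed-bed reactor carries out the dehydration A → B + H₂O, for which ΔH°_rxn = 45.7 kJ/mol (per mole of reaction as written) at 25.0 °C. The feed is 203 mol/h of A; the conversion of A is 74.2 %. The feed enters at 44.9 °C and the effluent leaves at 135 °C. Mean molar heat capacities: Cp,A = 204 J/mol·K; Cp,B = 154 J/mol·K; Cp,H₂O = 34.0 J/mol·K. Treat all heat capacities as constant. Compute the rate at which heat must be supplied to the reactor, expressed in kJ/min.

Q_in = 172 kJ/min

Extent of reaction ξ = 0.742 × 203 = 150.63 mol/h
Reaction term: ξ·ΔH°_rxn = 150.63 × 45.7 = 6883.6 kJ/h
Sensible, feed 44.9→25 °C: -824.1 kJ/h
Outlet flows (mol/h): A 52.374, B 150.63, H₂O 150.63
Sensible, products 25→135 °C: 4290.2 kJ/h
Q = ΔH = 10350 kJ/h = 2.8749 kW
Heat supplied = 172.5 kJ/min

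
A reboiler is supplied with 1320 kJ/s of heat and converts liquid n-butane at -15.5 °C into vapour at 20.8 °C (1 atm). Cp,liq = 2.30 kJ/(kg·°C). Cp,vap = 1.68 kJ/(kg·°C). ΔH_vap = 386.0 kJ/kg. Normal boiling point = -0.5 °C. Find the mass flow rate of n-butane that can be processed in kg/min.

ṁ = 174 kg/min

Δh = 2.30×(-0.5−-15.5) + 386.0 + 1.68×(20.8−-0.5) = 456.28 kJ/kg
Q = 1320 kJ/s = 1320 kJ/s = 79200 kJ/min
ṁ = Q/Δh = 79200 / 456.28 = 173.58 kg/min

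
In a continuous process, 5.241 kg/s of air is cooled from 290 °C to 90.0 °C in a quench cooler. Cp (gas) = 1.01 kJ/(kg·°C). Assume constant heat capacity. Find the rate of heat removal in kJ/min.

Q = ṁ·Cp·ΔT = 5.241 × 1.01 × (90.0 − 290) = -1058.7 kJ/s
Cooling duty = 63521 kJ/min

Q_c = 63500 kJ/min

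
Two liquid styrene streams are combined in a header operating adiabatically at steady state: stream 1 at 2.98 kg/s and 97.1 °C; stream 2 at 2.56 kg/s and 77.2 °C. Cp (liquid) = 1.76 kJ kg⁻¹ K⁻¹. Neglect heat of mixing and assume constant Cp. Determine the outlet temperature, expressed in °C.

Adiabatic, steady state ⇒ Σ ṁᵢCp,ᵢ(T_out − Tᵢ) = 0
T_out = Σ ṁᵢCp,ᵢTᵢ / Σ ṁᵢCp,ᵢ
      = 857.1 / 9.7504 = 87.904 °C

T_out = 87.9 °C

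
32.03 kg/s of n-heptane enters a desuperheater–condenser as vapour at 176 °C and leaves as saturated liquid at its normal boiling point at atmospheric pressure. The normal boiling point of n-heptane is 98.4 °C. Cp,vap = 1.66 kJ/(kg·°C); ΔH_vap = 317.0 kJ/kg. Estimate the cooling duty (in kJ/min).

vapour 176→98.4 °C: -128.82 kJ/kg
condensation at 98.4 °C: -317 kJ/kg
Δh = -128.82 + -317 = -445.82 kJ/kg
Q = ṁ·Δh = 32.03 kg/s × -445.82 kJ/kg = -14279 kJ/s
|Q| = 14279 kW = 856770 kJ/min

Q_c = 857000 kJ/min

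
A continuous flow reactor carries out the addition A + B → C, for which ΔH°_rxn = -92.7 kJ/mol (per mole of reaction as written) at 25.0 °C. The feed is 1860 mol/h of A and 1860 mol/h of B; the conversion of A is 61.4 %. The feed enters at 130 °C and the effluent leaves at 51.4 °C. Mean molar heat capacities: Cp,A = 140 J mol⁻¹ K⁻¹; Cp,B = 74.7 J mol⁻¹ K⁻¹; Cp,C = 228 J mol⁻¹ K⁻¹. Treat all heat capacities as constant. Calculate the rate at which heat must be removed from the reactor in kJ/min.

Extent of reaction ξ = 0.614 × 1860 = 1142 mol/h
Reaction term: ξ·ΔH°_rxn = 1142 × -92.7 = -105870 kJ/h
Sensible, feed 130→25 °C: -41931 kJ/h
Outlet flows (mol/h): A 717.96, B 717.96, C 1142
Sensible, products 25→51.4 °C: 10944 kJ/h
Q = ΔH = -136850 kJ/h = -38.015 kW
Heat removed = 2280.9 kJ/min

Q_out = 2280 kJ/min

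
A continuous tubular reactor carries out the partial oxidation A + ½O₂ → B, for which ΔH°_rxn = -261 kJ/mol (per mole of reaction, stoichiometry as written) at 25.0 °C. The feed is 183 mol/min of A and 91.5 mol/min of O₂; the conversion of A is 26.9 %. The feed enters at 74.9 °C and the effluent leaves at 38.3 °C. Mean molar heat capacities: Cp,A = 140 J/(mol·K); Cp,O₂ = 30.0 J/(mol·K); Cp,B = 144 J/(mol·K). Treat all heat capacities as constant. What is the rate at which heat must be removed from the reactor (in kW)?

Q_out = 232 kW

Extent of reaction ξ = 0.269 × 183 = 49.227 mol/min
Reaction term: ξ·ΔH°_rxn = 49.227 × -261 = -12848 kJ/min
Sensible, feed 74.9→25 °C: -1415.4 kJ/min
Outlet flows (mol/min): A 133.77, O₂ 66.886, B 49.227
Sensible, products 25→38.3 °C: 370.05 kJ/min
Q = ΔH = -13894 kJ/min = -231.56 kW
Heat removed = 231.56 kW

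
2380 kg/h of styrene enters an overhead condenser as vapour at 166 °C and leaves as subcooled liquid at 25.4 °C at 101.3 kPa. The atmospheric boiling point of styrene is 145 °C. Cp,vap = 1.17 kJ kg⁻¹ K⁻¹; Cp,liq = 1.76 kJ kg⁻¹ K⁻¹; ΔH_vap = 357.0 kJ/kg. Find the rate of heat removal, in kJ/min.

vapour 166→145 °C: -24.57 kJ/kg
condensation at 145 °C: -357 kJ/kg
liquid 145→25.4 °C: -210.5 kJ/kg
Δh = -24.57 + -357 + -210.5 = -592.07 kJ/kg
Q = ṁ·Δh = 2380 kg/h × -592.07 kJ/kg = -1.4091e+06 kJ/h
|Q| = 391.42 kW = 23485 kJ/min

Q_c = 23500 kJ/min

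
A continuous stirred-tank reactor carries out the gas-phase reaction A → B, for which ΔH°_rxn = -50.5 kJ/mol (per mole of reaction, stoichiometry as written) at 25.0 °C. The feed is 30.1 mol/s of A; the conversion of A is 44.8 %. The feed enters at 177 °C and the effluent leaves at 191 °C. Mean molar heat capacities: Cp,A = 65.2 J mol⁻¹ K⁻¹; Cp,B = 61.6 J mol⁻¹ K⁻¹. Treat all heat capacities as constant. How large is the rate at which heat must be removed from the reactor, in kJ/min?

Q_out = 39700 kJ/min

Extent of reaction ξ = 0.448 × 30.1 = 13.485 mol/s
Reaction term: ξ·ΔH°_rxn = 13.485 × -50.5 = -680.98 kJ/s
Sensible, feed 177→25 °C: -298.3 kJ/s
Outlet flows (mol/s): A 16.615, B 13.485
Sensible, products 25→191 °C: 317.72 kJ/s
Q = ΔH = -661.57 kJ/s = -661.57 kW
Heat removed = 39694 kJ/min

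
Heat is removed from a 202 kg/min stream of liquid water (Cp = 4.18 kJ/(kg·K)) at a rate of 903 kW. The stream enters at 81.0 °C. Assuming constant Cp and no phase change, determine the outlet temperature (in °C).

T_out = 16.8 °C

Q = 903 kW = 54180 kJ/min
ΔT = Q/(ṁ·Cp) = 54180/(202×4.18) = 64.167 K
T_out = 81.0 − 64.167 = 16.833 °C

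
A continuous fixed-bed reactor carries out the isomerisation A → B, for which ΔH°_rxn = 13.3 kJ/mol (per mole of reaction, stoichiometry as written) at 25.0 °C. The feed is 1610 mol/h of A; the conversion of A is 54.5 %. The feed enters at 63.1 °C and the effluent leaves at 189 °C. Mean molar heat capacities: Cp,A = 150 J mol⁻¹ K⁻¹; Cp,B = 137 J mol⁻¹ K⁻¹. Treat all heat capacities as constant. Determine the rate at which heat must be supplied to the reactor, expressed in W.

Extent of reaction ξ = 0.545 × 1610 = 877.45 mol/h
Reaction term: ξ·ΔH°_rxn = 877.45 × 13.3 = 11670 kJ/h
Sensible, feed 63.1→25 °C: -9201.1 kJ/h
Outlet flows (mol/h): A 732.55, B 877.45
Sensible, products 25→189 °C: 37735 kJ/h
Q = ΔH = 40204 kJ/h = 11.168 kW
Heat supplied = 11168 W

Q_in = 11200 W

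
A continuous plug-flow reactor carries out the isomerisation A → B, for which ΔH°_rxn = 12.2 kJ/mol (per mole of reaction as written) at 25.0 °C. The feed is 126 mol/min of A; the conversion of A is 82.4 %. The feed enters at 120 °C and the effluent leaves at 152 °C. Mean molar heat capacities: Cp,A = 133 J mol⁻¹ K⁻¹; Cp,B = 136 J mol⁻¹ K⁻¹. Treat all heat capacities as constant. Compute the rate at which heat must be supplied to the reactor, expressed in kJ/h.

Extent of reaction ξ = 0.824 × 126 = 103.82 mol/min
Reaction term: ξ·ΔH°_rxn = 103.82 × 12.2 = 1266.7 kJ/min
Sensible, feed 120→25 °C: -1592 kJ/min
Outlet flows (mol/min): A 22.176, B 103.82
Sensible, products 25→152 °C: 2167.8 kJ/min
Q = ΔH = 1842.5 kJ/min = 30.708 kW
Heat supplied = 110550 kJ/h

Q_in = 111000 kJ/h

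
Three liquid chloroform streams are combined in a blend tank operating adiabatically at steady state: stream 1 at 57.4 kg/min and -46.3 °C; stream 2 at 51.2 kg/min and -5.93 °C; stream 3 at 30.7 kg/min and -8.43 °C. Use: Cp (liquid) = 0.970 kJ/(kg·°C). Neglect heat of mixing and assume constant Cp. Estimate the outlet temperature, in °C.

Adiabatic, steady state ⇒ Σ ṁᵢCp,ᵢ(T_out − Tᵢ) = 0
Σ ṁᵢCp,ᵢTᵢ = 57.4×0.970×-46.3 + 51.2×0.970×-5.93 + 30.7×0.970×-8.43 = -3123.4
Σ ṁᵢCp,ᵢ = 57.4×0.970 + 51.2×0.970 + 30.7×0.970 = 135.12
T_out = -3123.4 / 135.12 = -23.116 °C

T_out = -23.1 °C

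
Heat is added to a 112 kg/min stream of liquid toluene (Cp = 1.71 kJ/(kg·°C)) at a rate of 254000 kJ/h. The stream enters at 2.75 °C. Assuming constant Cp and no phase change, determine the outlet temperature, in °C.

Q = 254000 kJ/h = 4233.3 kJ/min
ΔT = Q/(ṁ·Cp) = 4233.3/(112×1.71) = 22.104 K
T_out = 2.75 + 22.104 = 24.854 °C

T_out = 24.9 °C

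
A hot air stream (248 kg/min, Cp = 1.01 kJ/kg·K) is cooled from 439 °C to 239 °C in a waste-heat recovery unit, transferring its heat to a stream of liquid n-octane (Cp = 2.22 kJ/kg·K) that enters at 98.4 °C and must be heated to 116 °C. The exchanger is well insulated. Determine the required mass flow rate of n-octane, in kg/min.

ṁ_c = 1280 kg/min

Heat released by hot stream: Q = 248 × 1.01 × (439 − 239) = 50096 kJ/min
Energy balance on cold side (adiabatic exchanger): Q = ṁ_c·Cp_c·(T_c,out − T_c,in)
ṁ_c = 50096 / [2.22 × (116 − 98.4)] = 1282.1 kg/min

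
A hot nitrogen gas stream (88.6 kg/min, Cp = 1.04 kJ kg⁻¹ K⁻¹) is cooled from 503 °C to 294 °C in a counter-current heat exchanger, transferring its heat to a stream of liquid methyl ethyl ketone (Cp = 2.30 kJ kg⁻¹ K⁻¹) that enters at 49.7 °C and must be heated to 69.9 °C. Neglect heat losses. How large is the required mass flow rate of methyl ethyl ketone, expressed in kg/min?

ṁ_c = 415 kg/min

Heat released by hot stream: Q = 88.6 × 1.04 × (503 − 294) = 19258 kJ/min
Energy balance on cold side (adiabatic exchanger): Q = ṁ_c·Cp_c·(T_c,out − T_c,in)
ṁ_c = 19258 / [2.30 × (69.9 − 49.7)] = 414.51 kg/min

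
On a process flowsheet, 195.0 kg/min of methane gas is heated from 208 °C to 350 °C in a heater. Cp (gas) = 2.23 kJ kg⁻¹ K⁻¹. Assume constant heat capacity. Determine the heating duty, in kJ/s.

Q = 1030 kJ/s

Q = ṁ·Cp·ΔT = 195.0 × 2.23 × (350 − 208) = 61749 kJ/min
Converting: 61749 / 60 s = 1029.1 kW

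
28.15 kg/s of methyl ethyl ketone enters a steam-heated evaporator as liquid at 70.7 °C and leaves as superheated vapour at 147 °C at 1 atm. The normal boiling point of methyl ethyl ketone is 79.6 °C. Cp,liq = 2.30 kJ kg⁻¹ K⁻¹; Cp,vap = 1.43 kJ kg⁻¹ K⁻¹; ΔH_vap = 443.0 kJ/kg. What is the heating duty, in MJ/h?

Q = 56700 MJ/h

liquid 70.7→79.6 °C: 20.47 kJ/kg
vaporisation at 79.6 °C: 443 kJ/kg
vapour 79.6→147 °C: 96.382 kJ/kg
Δh = 20.47 + 443 + 96.382 = 559.85 kJ/kg
Q = ṁ·Δh = 28.15 kg/s × 559.85 kJ/kg = 15760 kJ/s
|Q| = 15760 kW = 56735 MJ/h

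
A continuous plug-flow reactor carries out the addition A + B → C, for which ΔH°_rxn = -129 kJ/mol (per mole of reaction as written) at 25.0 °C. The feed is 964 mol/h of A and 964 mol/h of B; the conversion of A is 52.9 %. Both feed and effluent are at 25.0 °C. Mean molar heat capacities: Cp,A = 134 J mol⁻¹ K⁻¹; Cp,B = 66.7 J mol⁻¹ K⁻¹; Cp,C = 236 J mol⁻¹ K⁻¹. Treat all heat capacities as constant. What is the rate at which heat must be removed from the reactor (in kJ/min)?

Q_out = 1100 kJ/min

Extent of reaction ξ = 0.529 × 964 = 509.96 mol/h
Reaction term: ξ·ΔH°_rxn = 509.96 × -129 = -65784 kJ/h
Q = ΔH = -65784 kJ/h = -18.273 kW
Heat removed = 1096.4 kJ/min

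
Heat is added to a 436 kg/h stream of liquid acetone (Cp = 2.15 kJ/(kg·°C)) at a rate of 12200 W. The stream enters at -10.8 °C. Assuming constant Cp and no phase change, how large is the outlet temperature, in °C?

T_out = 36.1 °C

Q = 12200 W = 43920 kJ/h
ΔT = Q/(ṁ·Cp) = 43920/(436×2.15) = 46.853 K
T_out = -10.8 + 46.853 = 36.053 °C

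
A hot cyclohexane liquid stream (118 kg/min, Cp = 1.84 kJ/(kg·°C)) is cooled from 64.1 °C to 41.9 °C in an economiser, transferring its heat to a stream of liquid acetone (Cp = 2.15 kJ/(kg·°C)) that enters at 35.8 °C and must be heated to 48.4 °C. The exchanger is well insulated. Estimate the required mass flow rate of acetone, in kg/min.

Heat released by hot stream: Q = 118 × 1.84 × (64.1 − 41.9) = 4820.1 kJ/min
Energy balance on cold side (adiabatic exchanger): Q = ṁ_c·Cp_c·(T_c,out − T_c,in)
ṁ_c = 4820.1 / [2.15 × (48.4 − 35.8)] = 177.93 kg/min

ṁ_c = 178 kg/min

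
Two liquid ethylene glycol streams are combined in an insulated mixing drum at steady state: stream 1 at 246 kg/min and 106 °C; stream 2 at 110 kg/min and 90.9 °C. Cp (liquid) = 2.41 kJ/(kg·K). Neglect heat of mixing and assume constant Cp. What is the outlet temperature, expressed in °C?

Adiabatic, steady state ⇒ Σ ṁᵢCp,ᵢ(T_out − Tᵢ) = 0
Σ ṁᵢCp,ᵢTᵢ = 246×2.41×106 + 110×2.41×90.9 = 86941
Σ ṁᵢCp,ᵢ = 246×2.41 + 110×2.41 = 857.96
T_out = 86941 / 857.96 = 101.33 °C

T_out = 101 °C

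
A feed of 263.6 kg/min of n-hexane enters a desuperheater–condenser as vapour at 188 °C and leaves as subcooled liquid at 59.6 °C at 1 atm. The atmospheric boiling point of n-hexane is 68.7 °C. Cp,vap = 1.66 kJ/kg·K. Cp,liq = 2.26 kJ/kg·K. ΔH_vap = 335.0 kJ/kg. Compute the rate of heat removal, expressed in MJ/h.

Q_c = 8760 MJ/h

vapour 188→68.7 °C: -198.04 kJ/kg
condensation at 68.7 °C: -335 kJ/kg
liquid 68.7→59.6 °C: -20.566 kJ/kg
Δh = -198.04 + -335 + -20.566 = -553.6 kJ/kg
Q = ṁ·Δh = 263.6 kg/min × -553.6 kJ/kg = -145930 kJ/min
|Q| = 2432.2 kW = 8755.8 MJ/h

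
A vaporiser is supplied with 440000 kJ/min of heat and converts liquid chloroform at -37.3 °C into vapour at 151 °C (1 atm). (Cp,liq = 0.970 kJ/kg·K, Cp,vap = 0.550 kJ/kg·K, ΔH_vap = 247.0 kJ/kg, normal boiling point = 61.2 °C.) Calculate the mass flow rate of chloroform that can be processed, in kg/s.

ṁ = 18.7 kg/s

Δh = 0.970×(61.2−-37.3) + 247.0 + 0.550×(151−61.2) = 391.94 kJ/kg
Q = 440000 kJ/min = 7333.3 kJ/s = 7333.3 kJ/s
ṁ = Q/Δh = 7333.3 / 391.94 = 18.711 kg/s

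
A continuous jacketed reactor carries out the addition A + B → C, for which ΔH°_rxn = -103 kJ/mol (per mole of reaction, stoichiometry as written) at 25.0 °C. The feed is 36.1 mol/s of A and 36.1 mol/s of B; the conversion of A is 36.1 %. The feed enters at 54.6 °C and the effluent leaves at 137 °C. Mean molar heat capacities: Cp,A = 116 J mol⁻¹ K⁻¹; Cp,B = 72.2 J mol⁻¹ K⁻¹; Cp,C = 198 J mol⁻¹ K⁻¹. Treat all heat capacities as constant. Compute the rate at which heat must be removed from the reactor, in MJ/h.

Q_out = 2770 MJ/h

Extent of reaction ξ = 0.361 × 36.1 = 13.032 mol/s
Reaction term: ξ·ΔH°_rxn = 13.032 × -103 = -1342.3 kJ/s
Sensible, feed 54.6→25 °C: -201.1 kJ/s
Outlet flows (mol/s): A 23.068, B 23.068, C 13.032
Sensible, products 25→137 °C: 775.23 kJ/s
Q = ΔH = -768.18 kJ/s = -768.18 kW
Heat removed = 2765.4 MJ/h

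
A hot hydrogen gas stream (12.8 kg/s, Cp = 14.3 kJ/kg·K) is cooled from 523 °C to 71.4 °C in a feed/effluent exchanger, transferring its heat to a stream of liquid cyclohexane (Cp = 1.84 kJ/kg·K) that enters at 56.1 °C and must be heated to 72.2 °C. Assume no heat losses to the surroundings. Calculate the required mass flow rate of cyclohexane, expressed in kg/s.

ṁ_c = 2790 kg/s

Heat released by hot stream: Q = 12.8 × 14.3 × (523 − 71.4) = 82661 kJ/s
Energy balance on cold side (adiabatic exchanger): Q = ṁ_c·Cp_c·(T_c,out − T_c,in)
ṁ_c = 82661 / [1.84 × (72.2 − 56.1)] = 2790.3 kg/s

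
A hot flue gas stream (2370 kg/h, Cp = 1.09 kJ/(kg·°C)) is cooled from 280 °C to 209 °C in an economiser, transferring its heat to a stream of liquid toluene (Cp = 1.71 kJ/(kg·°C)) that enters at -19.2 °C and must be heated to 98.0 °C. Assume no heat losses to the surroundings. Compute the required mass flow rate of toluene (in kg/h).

Heat released by hot stream: Q = 2370 × 1.09 × (280 − 209) = 183410 kJ/h
Energy balance on cold side (adiabatic exchanger): Q = ṁ_c·Cp_c·(T_c,out − T_c,in)
ṁ_c = 183410 / [1.71 × (98.0 − -19.2)] = 915.19 kg/h

ṁ_c = 915 kg/h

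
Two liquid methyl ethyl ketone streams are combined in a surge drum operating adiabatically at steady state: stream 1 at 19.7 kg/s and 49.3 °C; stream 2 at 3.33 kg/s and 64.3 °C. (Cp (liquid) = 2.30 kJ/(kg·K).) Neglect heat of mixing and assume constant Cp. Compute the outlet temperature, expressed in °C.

T_out = 51.5 °C

Energy balance with Q = 0: Σ ṁᵢCp,ᵢ(T_out − Tᵢ) = 0
Σ ṁᵢCp,ᵢTᵢ = 19.7×2.30×49.3 + 3.33×2.30×64.3 = 2726.3
Σ ṁᵢCp,ᵢ = 19.7×2.30 + 3.33×2.30 = 52.969
T_out = 2726.3 / 52.969 = 51.469 °C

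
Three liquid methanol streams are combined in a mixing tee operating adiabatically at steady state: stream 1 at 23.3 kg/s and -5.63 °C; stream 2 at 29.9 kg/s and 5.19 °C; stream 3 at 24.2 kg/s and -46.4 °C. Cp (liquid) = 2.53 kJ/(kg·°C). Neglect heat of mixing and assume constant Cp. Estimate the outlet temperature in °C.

T_out = -14.2 °C

No heat crosses the boundary, so H_out = H_in.
T_out = Σ ṁᵢCp,ᵢTᵢ / Σ ṁᵢCp,ᵢ
      = -2780.2 / 195.82 = -14.197 °C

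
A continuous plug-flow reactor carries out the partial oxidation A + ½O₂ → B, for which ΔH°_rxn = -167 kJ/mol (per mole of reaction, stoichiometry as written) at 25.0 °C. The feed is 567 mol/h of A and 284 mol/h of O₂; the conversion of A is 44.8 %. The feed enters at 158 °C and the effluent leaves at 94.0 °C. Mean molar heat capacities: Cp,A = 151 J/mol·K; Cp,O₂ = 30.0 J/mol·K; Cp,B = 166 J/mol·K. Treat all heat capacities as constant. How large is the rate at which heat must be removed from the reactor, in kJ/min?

Q_out = 807 kJ/min

Extent of reaction ξ = 0.448 × 567 = 254.02 mol/h
Reaction term: ξ·ΔH°_rxn = 254.02 × -167 = -42421 kJ/h
Sensible, feed 158→25 °C: -12520 kJ/h
Outlet flows (mol/h): A 312.98, O₂ 156.99, B 254.02
Sensible, products 25→94.0 °C: 6495.5 kJ/h
Q = ΔH = -48445 kJ/h = -13.457 kW
Heat removed = 807.42 kJ/min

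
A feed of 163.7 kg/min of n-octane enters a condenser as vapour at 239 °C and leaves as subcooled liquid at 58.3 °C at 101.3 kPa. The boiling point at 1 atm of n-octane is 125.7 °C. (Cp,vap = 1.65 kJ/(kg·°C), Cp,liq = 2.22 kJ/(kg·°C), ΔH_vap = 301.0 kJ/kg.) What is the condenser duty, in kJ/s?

Q_c = 1740 kJ/s

vapour 239→125.7 °C: -186.94 kJ/kg
condensation at 125.7 °C: -301 kJ/kg
liquid 125.7→58.3 °C: -149.63 kJ/kg
Δh = -186.94 + -301 + -149.63 = -637.57 kJ/kg
Q = ṁ·Δh = 163.7 kg/min × -637.57 kJ/kg = -104370 kJ/min
|Q| = 1739.5 kW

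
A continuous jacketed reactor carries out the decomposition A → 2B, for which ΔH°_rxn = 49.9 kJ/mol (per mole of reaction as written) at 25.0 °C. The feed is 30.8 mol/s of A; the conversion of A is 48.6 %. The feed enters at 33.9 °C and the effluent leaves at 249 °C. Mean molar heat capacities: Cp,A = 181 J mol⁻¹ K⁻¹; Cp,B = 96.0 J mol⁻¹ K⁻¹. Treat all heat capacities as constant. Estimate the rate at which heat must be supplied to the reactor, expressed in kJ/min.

Q_in = 119000 kJ/min

Extent of reaction ξ = 0.486 × 30.8 = 14.969 mol/s
Reaction term: ξ·ΔH°_rxn = 14.969 × 49.9 = 746.94 kJ/s
Sensible, feed 33.9→25 °C: -49.616 kJ/s
Outlet flows (mol/s): A 15.831, B 29.938
Sensible, products 25→249 °C: 1285.6 kJ/s
Q = ΔH = 1983 kJ/s = 1983 kW
Heat supplied = 118980 kJ/min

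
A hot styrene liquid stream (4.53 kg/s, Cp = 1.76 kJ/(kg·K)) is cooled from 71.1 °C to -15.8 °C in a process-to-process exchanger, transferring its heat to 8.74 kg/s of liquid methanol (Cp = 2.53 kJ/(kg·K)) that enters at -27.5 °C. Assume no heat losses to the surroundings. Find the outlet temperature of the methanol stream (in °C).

T_c,out = 3.83 °C

Heat released by hot stream: Q = 4.53 × 1.76 × (71.1 − -15.8) = 692.84 kJ/s
Energy balance on cold side (adiabatic exchanger): Q = ṁ_c·Cp_c·(T_c,out − T_c,in)
T_c,out = -27.5 + 692.84/(8.74 × 2.53) = 3.8328 °C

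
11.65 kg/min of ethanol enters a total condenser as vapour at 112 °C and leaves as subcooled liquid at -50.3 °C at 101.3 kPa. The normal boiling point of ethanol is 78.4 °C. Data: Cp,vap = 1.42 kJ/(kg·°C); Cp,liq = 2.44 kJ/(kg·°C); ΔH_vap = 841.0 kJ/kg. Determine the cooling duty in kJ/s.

Q_c = 234 kJ/s

vapour 112→78.4 °C: -47.712 kJ/kg
condensation at 78.4 °C: -841 kJ/kg
liquid 78.4→-50.3 °C: -314.03 kJ/kg
Δh = -47.712 + -841 + -314.03 = -1202.7 kJ/kg
Q = ṁ·Δh = 11.65 kg/min × -1202.7 kJ/kg = -14012 kJ/min
|Q| = 233.53 kW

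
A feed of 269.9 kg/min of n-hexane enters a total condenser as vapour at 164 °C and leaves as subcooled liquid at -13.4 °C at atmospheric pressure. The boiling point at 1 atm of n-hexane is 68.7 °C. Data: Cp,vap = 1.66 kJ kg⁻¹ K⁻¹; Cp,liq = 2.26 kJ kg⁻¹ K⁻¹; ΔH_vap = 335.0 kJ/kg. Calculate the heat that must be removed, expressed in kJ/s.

vapour 164→68.7 °C: -158.2 kJ/kg
condensation at 68.7 °C: -335 kJ/kg
liquid 68.7→-13.4 °C: -185.55 kJ/kg
Δh = -158.2 + -335 + -185.55 = -678.74 kJ/kg
Q = ṁ·Δh = 269.9 kg/min × -678.74 kJ/kg = -183190 kJ/min
|Q| = 3053.2 kW

Q_c = 3050 kJ/s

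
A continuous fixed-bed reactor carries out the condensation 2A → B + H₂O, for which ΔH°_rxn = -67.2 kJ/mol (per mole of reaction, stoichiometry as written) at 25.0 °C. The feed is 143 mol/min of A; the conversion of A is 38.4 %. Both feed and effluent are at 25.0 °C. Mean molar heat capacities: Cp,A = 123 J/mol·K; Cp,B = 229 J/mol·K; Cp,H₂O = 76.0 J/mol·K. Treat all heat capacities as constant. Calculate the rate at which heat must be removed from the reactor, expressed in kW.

Extent of reaction ξ = 0.384 × 143 / 2 = 27.456 mol/min
Reaction term: ξ·ΔH°_rxn = 27.456 × -67.2 = -1845 kJ/min
Q = ΔH = -1845 kJ/min = -30.751 kW
Heat removed = 30.751 kW

Q_out = 30.8 kW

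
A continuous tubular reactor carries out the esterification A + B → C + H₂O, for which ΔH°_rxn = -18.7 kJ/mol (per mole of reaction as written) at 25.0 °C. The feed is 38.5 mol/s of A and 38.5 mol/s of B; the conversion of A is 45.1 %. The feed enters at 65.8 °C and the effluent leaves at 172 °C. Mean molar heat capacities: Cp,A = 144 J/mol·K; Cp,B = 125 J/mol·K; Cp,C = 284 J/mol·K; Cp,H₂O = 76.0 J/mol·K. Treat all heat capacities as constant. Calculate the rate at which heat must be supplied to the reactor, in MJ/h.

Q_in = 3630 MJ/h

Extent of reaction ξ = 0.451 × 38.5 = 17.364 mol/s
Reaction term: ξ·ΔH°_rxn = 17.364 × -18.7 = -324.7 kJ/s
Sensible, feed 65.8→25 °C: -422.55 kJ/s
Outlet flows (mol/s): A 21.136, B 21.136, C 17.364, H₂O 17.364
Sensible, products 25→172 °C: 1754.7 kJ/s
Q = ΔH = 1007.4 kJ/s = 1007.4 kW
Heat supplied = 3626.8 MJ/h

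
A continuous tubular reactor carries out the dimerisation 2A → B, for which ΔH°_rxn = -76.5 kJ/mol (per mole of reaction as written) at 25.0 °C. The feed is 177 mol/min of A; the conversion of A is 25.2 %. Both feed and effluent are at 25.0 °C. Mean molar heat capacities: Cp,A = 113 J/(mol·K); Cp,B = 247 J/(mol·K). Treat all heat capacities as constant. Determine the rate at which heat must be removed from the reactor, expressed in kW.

Extent of reaction ξ = 0.252 × 177 / 2 = 22.302 mol/min
Reaction term: ξ·ΔH°_rxn = 22.302 × -76.5 = -1706.1 kJ/min
Q = ΔH = -1706.1 kJ/min = -28.435 kW
Heat removed = 28.435 kW

Q_out = 28.4 kW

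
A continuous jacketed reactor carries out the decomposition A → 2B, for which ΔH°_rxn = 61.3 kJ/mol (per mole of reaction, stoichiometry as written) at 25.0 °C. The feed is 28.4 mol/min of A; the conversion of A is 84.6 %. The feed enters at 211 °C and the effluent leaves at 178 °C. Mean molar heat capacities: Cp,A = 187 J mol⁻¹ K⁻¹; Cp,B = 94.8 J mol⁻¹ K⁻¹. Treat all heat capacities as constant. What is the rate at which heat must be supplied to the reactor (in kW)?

Q_in = 21.8 kW

Extent of reaction ξ = 0.846 × 28.4 = 24.026 mol/min
Reaction term: ξ·ΔH°_rxn = 24.026 × 61.3 = 1472.8 kJ/min
Sensible, feed 211→25 °C: -987.81 kJ/min
Outlet flows (mol/min): A 4.3736, B 48.053
Sensible, products 25→178 °C: 822.11 kJ/min
Q = ΔH = 1307.1 kJ/min = 21.785 kW
Heat supplied = 21.785 kW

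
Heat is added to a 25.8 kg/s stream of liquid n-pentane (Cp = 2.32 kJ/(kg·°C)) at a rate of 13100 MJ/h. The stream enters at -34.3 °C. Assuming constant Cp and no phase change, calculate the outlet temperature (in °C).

T_out = 26.5 °C

Q = 13100 MJ/h = 3638.9 kJ/s
ΔT = Q/(ṁ·Cp) = 3638.9/(25.8×2.32) = 60.794 K
T_out = -34.3 + 60.794 = 26.494 °C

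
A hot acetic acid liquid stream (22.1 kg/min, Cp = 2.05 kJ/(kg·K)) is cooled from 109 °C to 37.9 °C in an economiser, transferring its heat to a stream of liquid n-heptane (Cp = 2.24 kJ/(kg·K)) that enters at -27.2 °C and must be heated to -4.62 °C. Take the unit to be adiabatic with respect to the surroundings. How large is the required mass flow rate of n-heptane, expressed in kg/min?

Heat released by hot stream: Q = 22.1 × 2.05 × (109 − 37.9) = 3221.2 kJ/min
Energy balance on cold side (adiabatic exchanger): Q = ṁ_c·Cp_c·(T_c,out − T_c,in)
ṁ_c = 3221.2 / [2.24 × (-4.62 − -27.2)] = 63.686 kg/min

ṁ_c = 63.7 kg/min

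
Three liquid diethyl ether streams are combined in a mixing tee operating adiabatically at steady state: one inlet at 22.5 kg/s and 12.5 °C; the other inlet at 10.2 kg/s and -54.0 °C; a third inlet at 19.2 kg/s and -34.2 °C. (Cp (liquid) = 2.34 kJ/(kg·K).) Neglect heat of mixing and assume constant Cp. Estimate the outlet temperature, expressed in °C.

Energy balance with Q = 0: Σ ṁᵢCp,ᵢ(T_out − Tᵢ) = 0
Σ ṁᵢCp,ᵢTᵢ = 22.5×2.34×12.5 + 10.2×2.34×-54.0 + 19.2×2.34×-34.2 = -2167.3
Σ ṁᵢCp,ᵢ = 22.5×2.34 + 10.2×2.34 + 19.2×2.34 = 121.45
T_out = -2167.3 / 121.45 = -17.846 °C

T_out = -17.8 °C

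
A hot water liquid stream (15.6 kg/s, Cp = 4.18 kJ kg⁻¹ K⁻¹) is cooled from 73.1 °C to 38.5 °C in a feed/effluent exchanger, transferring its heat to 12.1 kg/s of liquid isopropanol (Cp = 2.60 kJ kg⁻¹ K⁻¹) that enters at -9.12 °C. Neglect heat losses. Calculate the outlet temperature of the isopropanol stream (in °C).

Heat released by hot stream: Q = 15.6 × 4.18 × (73.1 − 38.5) = 2256.2 kJ/s
Energy balance on cold side (adiabatic exchanger): Q = ṁ_c·Cp_c·(T_c,out − T_c,in)
T_c,out = -9.12 + 2256.2/(12.1 × 2.60) = 62.596 °C

T_c,out = 62.6 °C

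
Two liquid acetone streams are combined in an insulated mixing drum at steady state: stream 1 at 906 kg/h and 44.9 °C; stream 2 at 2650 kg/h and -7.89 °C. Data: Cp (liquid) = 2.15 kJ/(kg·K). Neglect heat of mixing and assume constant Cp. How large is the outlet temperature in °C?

T_out = 5.56 °C

Adiabatic, steady state ⇒ Σ ṁᵢCp,ᵢ(T_out − Tᵢ) = 0
T_out = Σ ṁᵢCp,ᵢTᵢ / Σ ṁᵢCp,ᵢ
      = 42507 / 7645.4 = 5.5599 °C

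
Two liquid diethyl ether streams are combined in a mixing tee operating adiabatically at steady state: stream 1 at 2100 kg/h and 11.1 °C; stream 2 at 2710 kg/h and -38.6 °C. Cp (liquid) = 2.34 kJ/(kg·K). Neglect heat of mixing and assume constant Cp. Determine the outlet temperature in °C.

T_out = -16.9 °C

Energy balance with Q = 0: Σ ṁᵢCp,ᵢ(T_out − Tᵢ) = 0
Σ ṁᵢCp,ᵢTᵢ = 2100×2.34×11.1 + 2710×2.34×-38.6 = -190230
Σ ṁᵢCp,ᵢ = 2100×2.34 + 2710×2.34 = 11255
T_out = -190230 / 11255 = -16.901 °C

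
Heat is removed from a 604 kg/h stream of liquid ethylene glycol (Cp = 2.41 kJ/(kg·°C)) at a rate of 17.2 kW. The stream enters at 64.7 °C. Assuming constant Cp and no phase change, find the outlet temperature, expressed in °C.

Q = 17.2 kW = 61920 kJ/h
ΔT = Q/(ṁ·Cp) = 61920/(604×2.41) = 42.538 K
T_out = 64.7 − 42.538 = 22.162 °C

T_out = 22.2 °C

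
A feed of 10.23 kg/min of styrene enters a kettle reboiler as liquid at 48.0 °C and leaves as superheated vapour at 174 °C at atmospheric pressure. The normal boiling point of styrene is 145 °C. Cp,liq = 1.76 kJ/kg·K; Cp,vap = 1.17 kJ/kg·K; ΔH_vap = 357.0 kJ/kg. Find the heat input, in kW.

liquid 48.0→145 °C: 170.72 kJ/kg
vaporisation at 145 °C: 357 kJ/kg
vapour 145→174 °C: 33.93 kJ/kg
Δh = 170.72 + 357 + 33.93 = 561.65 kJ/kg
Q = ṁ·Δh = 10.23 kg/min × 561.65 kJ/kg = 5745.7 kJ/min
|Q| = 95.761 kW

Q = 95.8 kW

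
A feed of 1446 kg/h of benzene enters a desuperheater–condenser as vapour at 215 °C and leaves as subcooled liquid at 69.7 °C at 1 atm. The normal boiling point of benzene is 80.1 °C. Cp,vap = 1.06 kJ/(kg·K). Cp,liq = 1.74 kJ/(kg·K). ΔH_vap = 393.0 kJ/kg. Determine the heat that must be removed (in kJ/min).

vapour 215→80.1 °C: -142.99 kJ/kg
condensation at 80.1 °C: -393 kJ/kg
liquid 80.1→69.7 °C: -18.096 kJ/kg
Δh = -142.99 + -393 + -18.096 = -554.09 kJ/kg
Q = ṁ·Δh = 1446 kg/h × -554.09 kJ/kg = -801210 kJ/h
|Q| = 222.56 kW = 13354 kJ/min

Q_c = 13400 kJ/min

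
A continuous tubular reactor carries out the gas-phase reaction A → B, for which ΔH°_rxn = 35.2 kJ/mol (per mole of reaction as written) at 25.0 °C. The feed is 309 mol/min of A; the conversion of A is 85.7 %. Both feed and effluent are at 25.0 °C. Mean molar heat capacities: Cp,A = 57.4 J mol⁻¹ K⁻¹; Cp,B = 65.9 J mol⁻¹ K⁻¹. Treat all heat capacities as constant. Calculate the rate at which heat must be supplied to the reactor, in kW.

Extent of reaction ξ = 0.857 × 309 = 264.81 mol/min
Reaction term: ξ·ΔH°_rxn = 264.81 × 35.2 = 9321.4 kJ/min
Q = ΔH = 9321.4 kJ/min = 155.36 kW
Heat supplied = 155.36 kW

Q_in = 155 kW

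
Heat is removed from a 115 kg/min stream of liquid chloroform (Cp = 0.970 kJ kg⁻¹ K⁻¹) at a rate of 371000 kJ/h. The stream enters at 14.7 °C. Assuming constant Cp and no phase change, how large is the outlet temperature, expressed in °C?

Q = 371000 kJ/h = 6183.3 kJ/min
ΔT = Q/(ṁ·Cp) = 6183.3/(115×0.970) = 55.431 K
T_out = 14.7 − 55.431 = -40.731 °C

T_out = -40.7 °C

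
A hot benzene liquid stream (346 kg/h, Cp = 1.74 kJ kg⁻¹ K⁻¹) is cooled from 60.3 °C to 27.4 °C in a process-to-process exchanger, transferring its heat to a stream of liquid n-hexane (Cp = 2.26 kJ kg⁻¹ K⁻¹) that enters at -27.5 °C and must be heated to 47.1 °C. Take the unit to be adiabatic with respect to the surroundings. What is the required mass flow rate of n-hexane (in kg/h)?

ṁ_c = 117 kg/h

Heat released by hot stream: Q = 346 × 1.74 × (60.3 − 27.4) = 19807 kJ/h
Energy balance on cold side (adiabatic exchanger): Q = ṁ_c·Cp_c·(T_c,out − T_c,in)
ṁ_c = 19807 / [2.26 × (47.1 − -27.5)] = 117.48 kg/h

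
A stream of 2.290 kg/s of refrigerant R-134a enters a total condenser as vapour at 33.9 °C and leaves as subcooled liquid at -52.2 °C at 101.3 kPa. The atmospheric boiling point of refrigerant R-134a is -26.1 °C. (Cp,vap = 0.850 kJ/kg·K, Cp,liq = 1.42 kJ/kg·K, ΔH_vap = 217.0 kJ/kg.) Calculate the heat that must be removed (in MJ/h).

Q_c = 2510 MJ/h

vapour 33.9→-26.1 °C: -51 kJ/kg
condensation at -26.1 °C: -217 kJ/kg
liquid -26.1→-52.2 °C: -37.062 kJ/kg
Δh = -51 + -217 + -37.062 = -305.06 kJ/kg
Q = ṁ·Δh = 2.290 kg/s × -305.06 kJ/kg = -698.59 kJ/s
|Q| = 698.59 kW = 2514.9 MJ/h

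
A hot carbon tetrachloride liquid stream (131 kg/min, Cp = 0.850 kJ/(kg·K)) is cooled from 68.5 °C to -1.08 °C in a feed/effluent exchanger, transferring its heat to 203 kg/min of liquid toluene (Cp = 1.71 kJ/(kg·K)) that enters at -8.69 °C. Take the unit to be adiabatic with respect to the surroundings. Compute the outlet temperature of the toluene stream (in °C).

Heat released by hot stream: Q = 131 × 0.850 × (68.5 − -1.08) = 7747.7 kJ/min
Energy balance on cold side (adiabatic exchanger): Q = ṁ_c·Cp_c·(T_c,out − T_c,in)
T_c,out = -8.69 + 7747.7/(203 × 1.71) = 13.629 °C

T_c,out = 13.6 °C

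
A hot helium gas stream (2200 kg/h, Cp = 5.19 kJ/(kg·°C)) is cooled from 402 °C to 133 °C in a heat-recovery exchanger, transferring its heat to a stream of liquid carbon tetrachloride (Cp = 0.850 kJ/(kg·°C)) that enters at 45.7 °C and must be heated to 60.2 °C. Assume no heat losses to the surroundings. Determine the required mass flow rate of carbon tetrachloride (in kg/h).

ṁ_c = 249000 kg/h

Heat released by hot stream: Q = 2200 × 5.19 × (402 − 133) = 3.0714e+06 kJ/h
Energy balance on cold side (adiabatic exchanger): Q = ṁ_c·Cp_c·(T_c,out − T_c,in)
ṁ_c = 3.0714e+06 / [0.850 × (60.2 − 45.7)] = 249200 kg/h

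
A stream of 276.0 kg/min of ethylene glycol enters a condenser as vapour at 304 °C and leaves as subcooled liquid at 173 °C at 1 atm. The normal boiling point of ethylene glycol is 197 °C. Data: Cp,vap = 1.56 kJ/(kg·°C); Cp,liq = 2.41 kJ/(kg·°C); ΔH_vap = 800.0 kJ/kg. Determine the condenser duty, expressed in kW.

Q_c = 4710 kW

vapour 304→197 °C: -166.92 kJ/kg
condensation at 197 °C: -800 kJ/kg
liquid 197→173 °C: -57.84 kJ/kg
Δh = -166.92 + -800 + -57.84 = -1024.8 kJ/kg
Q = ṁ·Δh = 276.0 kg/min × -1024.8 kJ/kg = -282830 kJ/min
|Q| = 4713.9 kW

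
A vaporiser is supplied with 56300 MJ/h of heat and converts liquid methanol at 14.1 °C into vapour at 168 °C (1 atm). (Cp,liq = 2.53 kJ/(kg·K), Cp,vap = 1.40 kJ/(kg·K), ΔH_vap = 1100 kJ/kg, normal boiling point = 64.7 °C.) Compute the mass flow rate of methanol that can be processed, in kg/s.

Δh = 2.53×(64.7−14.1) + 1100 + 1.40×(168−64.7) = 1372.6 kJ/kg
Q = 56300 MJ/h = 15639 kJ/s = 15639 kJ/s
ṁ = Q/Δh = 15639 / 1372.6 = 11.393 kg/s

ṁ = 11.4 kg/s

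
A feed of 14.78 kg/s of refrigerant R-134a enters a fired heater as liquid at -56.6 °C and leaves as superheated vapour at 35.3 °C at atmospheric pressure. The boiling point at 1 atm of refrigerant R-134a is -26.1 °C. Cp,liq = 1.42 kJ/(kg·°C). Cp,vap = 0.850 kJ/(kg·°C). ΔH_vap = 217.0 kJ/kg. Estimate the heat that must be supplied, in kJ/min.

liquid -56.6→-26.1 °C: 43.31 kJ/kg
vaporisation at -26.1 °C: 217 kJ/kg
vapour -26.1→35.3 °C: 52.19 kJ/kg
Δh = 43.31 + 217 + 52.19 = 312.5 kJ/kg
Q = ṁ·Δh = 14.78 kg/s × 312.5 kJ/kg = 4618.8 kJ/s
|Q| = 4618.8 kW = 277120 kJ/min

Q = 277000 kJ/min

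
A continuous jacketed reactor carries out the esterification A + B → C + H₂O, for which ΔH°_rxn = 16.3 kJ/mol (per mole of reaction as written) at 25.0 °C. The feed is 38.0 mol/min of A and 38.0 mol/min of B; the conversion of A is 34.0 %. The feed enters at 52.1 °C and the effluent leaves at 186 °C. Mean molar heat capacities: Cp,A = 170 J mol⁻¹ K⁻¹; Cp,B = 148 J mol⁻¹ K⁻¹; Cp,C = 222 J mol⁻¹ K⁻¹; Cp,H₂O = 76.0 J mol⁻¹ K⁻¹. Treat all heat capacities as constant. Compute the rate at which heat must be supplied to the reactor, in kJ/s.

Q_in = 29.8 kJ/s

Extent of reaction ξ = 0.340 × 38.0 = 12.92 mol/min
Reaction term: ξ·ΔH°_rxn = 12.92 × 16.3 = 210.6 kJ/min
Sensible, feed 52.1→25 °C: -327.48 kJ/min
Outlet flows (mol/min): A 25.08, B 25.08, C 12.92, H₂O 12.92
Sensible, products 25→186 °C: 1903.9 kJ/min
Q = ΔH = 1787 kJ/min = 29.784 kW
Heat supplied = 29.784 kJ/s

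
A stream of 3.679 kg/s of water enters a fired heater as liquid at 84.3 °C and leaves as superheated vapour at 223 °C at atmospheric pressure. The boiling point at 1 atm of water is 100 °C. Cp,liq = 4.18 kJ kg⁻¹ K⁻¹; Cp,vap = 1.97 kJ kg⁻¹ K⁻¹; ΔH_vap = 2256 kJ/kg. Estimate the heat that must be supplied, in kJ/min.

Q = 566000 kJ/min

liquid 84.3→100 °C: 65.626 kJ/kg
vaporisation at 100 °C: 2256 kJ/kg
vapour 100→223 °C: 242.31 kJ/kg
Δh = 65.626 + 2256 + 242.31 = 2563.9 kJ/kg
Q = ṁ·Δh = 3.679 kg/s × 2563.9 kJ/kg = 9432.7 kJ/s
|Q| = 9432.7 kW = 565960 kJ/min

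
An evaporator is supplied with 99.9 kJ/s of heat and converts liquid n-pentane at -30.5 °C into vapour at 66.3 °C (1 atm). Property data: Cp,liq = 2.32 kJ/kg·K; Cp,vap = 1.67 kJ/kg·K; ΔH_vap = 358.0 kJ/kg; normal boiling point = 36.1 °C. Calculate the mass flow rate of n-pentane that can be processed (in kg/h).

Δh = 2.32×(36.1−-30.5) + 358.0 + 1.67×(66.3−36.1) = 562.95 kJ/kg
Q = 99.9 kJ/s = 99.9 kJ/s = 359640 kJ/h
ṁ = Q/Δh = 359640 / 562.95 = 638.85 kg/h

ṁ = 639 kg/h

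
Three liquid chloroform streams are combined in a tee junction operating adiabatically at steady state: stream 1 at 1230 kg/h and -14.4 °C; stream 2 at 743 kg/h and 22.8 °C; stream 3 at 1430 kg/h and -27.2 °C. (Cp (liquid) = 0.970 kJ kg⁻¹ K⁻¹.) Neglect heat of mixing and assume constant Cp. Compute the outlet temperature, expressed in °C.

T_out = -11.7 °C

Adiabatic, steady state ⇒ Σ ṁᵢCp,ᵢ(T_out − Tᵢ) = 0
Σ ṁᵢCp,ᵢTᵢ = 1230×0.970×-14.4 + 743×0.970×22.8 + 1430×0.970×-27.2 = -38478
Σ ṁᵢCp,ᵢ = 1230×0.970 + 743×0.970 + 1430×0.970 = 3300.9
T_out = -38478 / 3300.9 = -11.657 °C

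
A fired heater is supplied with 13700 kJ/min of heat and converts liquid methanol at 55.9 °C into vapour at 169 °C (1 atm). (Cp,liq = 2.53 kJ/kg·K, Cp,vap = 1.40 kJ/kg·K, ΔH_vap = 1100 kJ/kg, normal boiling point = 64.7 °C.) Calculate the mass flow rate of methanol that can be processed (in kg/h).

Δh = 2.53×(64.7−55.9) + 1100 + 1.40×(169−64.7) = 1268.3 kJ/kg
Q = 13700 kJ/min = 228.33 kJ/s = 822000 kJ/h
ṁ = Q/Δh = 822000 / 1268.3 = 648.12 kg/h

ṁ = 648 kg/h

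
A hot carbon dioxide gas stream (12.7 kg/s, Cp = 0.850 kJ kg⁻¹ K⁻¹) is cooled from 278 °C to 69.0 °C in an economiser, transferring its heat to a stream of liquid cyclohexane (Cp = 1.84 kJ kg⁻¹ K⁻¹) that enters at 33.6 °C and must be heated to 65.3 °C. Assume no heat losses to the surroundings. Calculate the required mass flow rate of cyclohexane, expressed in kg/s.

Heat released by hot stream: Q = 12.7 × 0.850 × (278 − 69.0) = 2256.2 kJ/s
Energy balance on cold side (adiabatic exchanger): Q = ṁ_c·Cp_c·(T_c,out − T_c,in)
ṁ_c = 2256.2 / [1.84 × (65.3 − 33.6)] = 38.68 kg/s

ṁ_c = 38.7 kg/s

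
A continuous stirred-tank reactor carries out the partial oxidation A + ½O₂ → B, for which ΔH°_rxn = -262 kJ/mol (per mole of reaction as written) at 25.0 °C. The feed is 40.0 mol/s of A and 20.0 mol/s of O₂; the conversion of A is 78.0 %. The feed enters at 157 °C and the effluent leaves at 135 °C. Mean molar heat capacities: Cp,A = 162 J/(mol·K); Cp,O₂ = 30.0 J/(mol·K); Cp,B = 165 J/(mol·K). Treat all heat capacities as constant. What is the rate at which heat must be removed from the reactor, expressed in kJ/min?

Extent of reaction ξ = 0.780 × 40.0 = 31.2 mol/s
Reaction term: ξ·ΔH°_rxn = 31.2 × -262 = -8174.4 kJ/s
Sensible, feed 157→25 °C: -934.56 kJ/s
Outlet flows (mol/s): A 8.8, O₂ 4.4, B 31.2
Sensible, products 25→135 °C: 737.62 kJ/s
Q = ΔH = -8371.3 kJ/s = -8371.3 kW
Heat removed = 502280 kJ/min

Q_out = 502000 kJ/min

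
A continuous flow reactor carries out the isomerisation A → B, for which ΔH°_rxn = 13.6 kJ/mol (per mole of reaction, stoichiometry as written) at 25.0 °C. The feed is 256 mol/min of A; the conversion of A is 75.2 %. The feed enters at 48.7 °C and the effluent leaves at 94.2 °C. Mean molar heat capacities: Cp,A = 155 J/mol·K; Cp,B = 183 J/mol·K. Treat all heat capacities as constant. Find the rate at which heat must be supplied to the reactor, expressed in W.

Extent of reaction ξ = 0.752 × 256 = 192.51 mol/min
Reaction term: ξ·ΔH°_rxn = 192.51 × 13.6 = 2618.2 kJ/min
Sensible, feed 48.7→25 °C: -940.42 kJ/min
Outlet flows (mol/min): A 63.488, B 192.51
Sensible, products 25→94.2 °C: 3118.9 kJ/min
Q = ΔH = 4796.6 kJ/min = 79.944 kW
Heat supplied = 79944 W

Q_in = 79900 W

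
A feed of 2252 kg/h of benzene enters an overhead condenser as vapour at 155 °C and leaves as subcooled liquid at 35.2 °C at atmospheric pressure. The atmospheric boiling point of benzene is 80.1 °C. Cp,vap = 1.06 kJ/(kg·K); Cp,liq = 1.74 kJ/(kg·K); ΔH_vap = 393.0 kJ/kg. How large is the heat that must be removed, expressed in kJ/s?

Q_c = 344 kJ/s

vapour 155→80.1 °C: -79.394 kJ/kg
condensation at 80.1 °C: -393 kJ/kg
liquid 80.1→35.2 °C: -78.126 kJ/kg
Δh = -79.394 + -393 + -78.126 = -550.52 kJ/kg
Q = ṁ·Δh = 2252 kg/h × -550.52 kJ/kg = -1.2398e+06 kJ/h
|Q| = 344.38 kW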